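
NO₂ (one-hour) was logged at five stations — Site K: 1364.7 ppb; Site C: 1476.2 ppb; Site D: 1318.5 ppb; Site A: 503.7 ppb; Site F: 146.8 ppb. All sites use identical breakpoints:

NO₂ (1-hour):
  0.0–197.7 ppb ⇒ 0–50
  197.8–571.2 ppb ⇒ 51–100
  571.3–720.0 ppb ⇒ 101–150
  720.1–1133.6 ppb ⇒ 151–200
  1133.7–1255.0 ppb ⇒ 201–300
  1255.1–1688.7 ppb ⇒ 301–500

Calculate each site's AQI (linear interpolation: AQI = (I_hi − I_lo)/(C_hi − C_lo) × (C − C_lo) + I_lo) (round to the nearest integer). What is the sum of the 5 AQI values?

Site K: 1364.7 lies in 1255.1–1688.7, so I_lo=301, I_hi=500, C_lo=1255.1, C_hi=1688.7.
(500−301)/(1688.7−1255.1) × (1364.7−1255.1) + 301 = 199/433.6 × 109.6 + 301 ≈ 351.30 → 351.
Site C 1476.2: bracket 1255.1–1688.7 → index 301–500; slope 199/433.6, offset 221.1.
AQI = 301 + 199/433.6·221.1 ≈ 402.47 ⇒ 402.
Site D 1318.5: bracket 1255.1–1688.7 → index 301–500; slope 199/433.6, offset 63.4.
AQI = 301 + 199/433.6·63.4 ≈ 330.10 ⇒ 330.
Site A: row 197.8–571.2 (AQI 51–100). (100−51)·(503.7−197.8)/(571.2−197.8) + 51 = 49·305.9/373.4 + 51 ≈ 91.14 → 91.
Site F 146.8: bracket 0.0–197.7 → index 0–50; slope 50/197.7, offset 146.8.
AQI = 0 + 50/197.7·146.8 ≈ 37.13 ⇒ 37.
AQIs: Site K=351, Site C=402, Site D=330, Site A=91, Site F=37. Sum = 351 + 402 + 330 + 91 + 37 = 1211.

1211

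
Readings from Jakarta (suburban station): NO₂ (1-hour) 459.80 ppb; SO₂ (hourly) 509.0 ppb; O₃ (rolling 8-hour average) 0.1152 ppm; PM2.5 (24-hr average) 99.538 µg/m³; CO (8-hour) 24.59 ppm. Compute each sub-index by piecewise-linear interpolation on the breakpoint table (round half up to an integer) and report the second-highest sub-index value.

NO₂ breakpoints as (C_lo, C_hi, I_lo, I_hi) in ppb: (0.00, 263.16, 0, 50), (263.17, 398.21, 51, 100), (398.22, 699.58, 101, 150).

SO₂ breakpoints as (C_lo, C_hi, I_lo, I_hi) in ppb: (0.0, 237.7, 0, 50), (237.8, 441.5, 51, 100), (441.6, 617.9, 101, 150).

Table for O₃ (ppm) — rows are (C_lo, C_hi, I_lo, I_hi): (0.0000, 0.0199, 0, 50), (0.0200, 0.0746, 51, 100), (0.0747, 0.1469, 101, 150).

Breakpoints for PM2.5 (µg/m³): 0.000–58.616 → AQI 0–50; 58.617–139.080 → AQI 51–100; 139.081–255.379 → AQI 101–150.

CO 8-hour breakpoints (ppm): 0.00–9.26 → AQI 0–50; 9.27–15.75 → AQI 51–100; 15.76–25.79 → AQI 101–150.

128

NO₂: 459.80 ∈ [398.22, 699.58] ↔ index [101, 150].
101 + (459.80−398.22)·(150−101)/(699.58−398.22) = 101 + 61.58·49/301.36 ≈ 111.01, so AQI = 111.
SO₂ 509.0: bracket 441.6–617.9 → index 101–150; slope 49/176.3, offset 67.4.
AQI = 101 + 49/176.3·67.4 ≈ 119.73 ⇒ 120.
O₃: 0.1152 ∈ [0.0747, 0.1469] ↔ index [101, 150].
101 + (0.1152−0.0747)·(150−101)/(0.1469−0.0747) = 101 + 0.0405·49/0.0722 ≈ 128.49, so AQI = 128.
PM2.5: 99.538 lies in 58.617–139.080, so I_lo=51, I_hi=100, C_lo=58.617, C_hi=139.080.
(100−51)/(139.080−58.617) × (99.538−58.617) + 51 = 49/80.463 × 40.921 + 51 ≈ 75.92 → 76.
CO: 24.59 lies in 15.76–25.79, so I_lo=101, I_hi=150, C_lo=15.76, C_hi=25.79.
(150−101)/(25.79−15.76) × (24.59−15.76) + 101 = 49/10.03 × 8.83 + 101 ≈ 144.14 → 144.
Sub-indices: NO₂→111, SO₂→120, O₃→128, PM2.5→76, CO→144. Ranked high→low: 144, 128, 120, 111, 76. Second-highest sub-index = 128.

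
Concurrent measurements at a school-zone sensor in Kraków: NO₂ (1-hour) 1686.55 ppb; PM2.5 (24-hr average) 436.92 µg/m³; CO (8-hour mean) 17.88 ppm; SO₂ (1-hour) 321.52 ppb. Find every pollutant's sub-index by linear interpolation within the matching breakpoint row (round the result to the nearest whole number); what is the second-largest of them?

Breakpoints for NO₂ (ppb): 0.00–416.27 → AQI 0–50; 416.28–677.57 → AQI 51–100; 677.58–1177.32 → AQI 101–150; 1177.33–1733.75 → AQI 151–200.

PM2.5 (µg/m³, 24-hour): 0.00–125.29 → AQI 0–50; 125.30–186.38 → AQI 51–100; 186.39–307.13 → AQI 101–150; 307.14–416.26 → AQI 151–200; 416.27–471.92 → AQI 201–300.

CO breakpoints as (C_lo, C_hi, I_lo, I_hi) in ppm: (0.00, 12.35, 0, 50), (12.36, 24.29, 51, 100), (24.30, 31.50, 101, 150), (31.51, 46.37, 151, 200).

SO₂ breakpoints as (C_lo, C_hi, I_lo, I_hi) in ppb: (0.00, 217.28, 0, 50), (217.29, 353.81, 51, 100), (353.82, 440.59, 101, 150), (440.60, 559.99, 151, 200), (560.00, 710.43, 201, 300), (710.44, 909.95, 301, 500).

196

NO₂ 1686.55: bracket 1177.33–1733.75 → index 151–200; slope 49/556.42, offset 509.22.
AQI = 151 + 49/556.42·509.22 ≈ 195.84 ⇒ 196.
PM2.5: 436.92 lies in 416.27–471.92, so I_lo=201, I_hi=300, C_lo=416.27, C_hi=471.92.
(300−201)/(471.92−416.27) × (436.92−416.27) + 201 = 99/55.65 × 20.65 + 201 ≈ 237.74 → 238.
CO: row 12.36–24.29 (AQI 51–100). (100−51)·(17.88−12.36)/(24.29−12.36) + 51 = 49·5.52/11.93 + 51 ≈ 73.67 → 74.
SO₂: row 217.29–353.81 (AQI 51–100). (100−51)·(321.52−217.29)/(353.81−217.29) + 51 = 49·104.23/136.52 + 51 ≈ 88.41 → 88.
Sub-indices: NO₂→196, PM2.5→238, CO→74, SO₂→88. Ranked high→low: 238, 196, 88, 74. Second-highest sub-index = 196.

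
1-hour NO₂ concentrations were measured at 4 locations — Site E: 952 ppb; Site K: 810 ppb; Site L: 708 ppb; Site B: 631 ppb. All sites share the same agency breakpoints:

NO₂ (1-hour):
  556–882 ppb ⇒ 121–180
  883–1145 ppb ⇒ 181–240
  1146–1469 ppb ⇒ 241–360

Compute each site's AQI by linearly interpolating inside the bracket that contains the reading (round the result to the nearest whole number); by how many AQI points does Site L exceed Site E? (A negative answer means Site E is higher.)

-48

Site E: 952 ∈ [883, 1145] ↔ index [181, 240].
181 + (952−883)·(240−181)/(1145−883) = 181 + 69·59/262 ≈ 196.54, so AQI = 197.
Site K: row 556–882 (AQI 121–180). (180−121)·(810−556)/(882−556) + 121 = 59·254/326 + 121 ≈ 166.97 → 167.
Site L: row 556–882 (AQI 121–180). (180−121)·(708−556)/(882−556) + 121 = 59·152/326 + 121 ≈ 148.51 → 149.
Site B: row 556–882 (AQI 121–180). (180−121)·(631−556)/(882−556) + 121 = 59·75/326 + 121 ≈ 134.57 → 135.
AQIs: Site E=197, Site K=167, Site L=149, Site B=135. Site L (149) − Site E (197) = -48.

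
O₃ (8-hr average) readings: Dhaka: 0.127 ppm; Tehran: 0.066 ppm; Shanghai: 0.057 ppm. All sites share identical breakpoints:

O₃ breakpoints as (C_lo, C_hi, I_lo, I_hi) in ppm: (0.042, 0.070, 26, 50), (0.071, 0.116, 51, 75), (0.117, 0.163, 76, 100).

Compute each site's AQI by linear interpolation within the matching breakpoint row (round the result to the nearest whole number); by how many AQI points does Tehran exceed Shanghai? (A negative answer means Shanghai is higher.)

Dhaka: row 0.117–0.163 (AQI 76–100). (100−76)·(0.127−0.117)/(0.163−0.117) + 76 = 24·0.010/0.046 + 76 ≈ 81.22 → 81.
Tehran: row 0.042–0.070 (AQI 26–50). (50−26)·(0.066−0.042)/(0.070−0.042) + 26 = 24·0.024/0.028 + 26 ≈ 46.57 → 47.
Shanghai: 0.057 lies in 0.042–0.070, so I_lo=26, I_hi=50, C_lo=0.042, C_hi=0.070.
(50−26)/(0.070−0.042) × (0.057−0.042) + 26 = 24/0.028 × 0.015 + 26 ≈ 38.86 → 39.
AQIs: Dhaka=81, Tehran=47, Shanghai=39. Tehran (47) − Shanghai (39) = 8.

8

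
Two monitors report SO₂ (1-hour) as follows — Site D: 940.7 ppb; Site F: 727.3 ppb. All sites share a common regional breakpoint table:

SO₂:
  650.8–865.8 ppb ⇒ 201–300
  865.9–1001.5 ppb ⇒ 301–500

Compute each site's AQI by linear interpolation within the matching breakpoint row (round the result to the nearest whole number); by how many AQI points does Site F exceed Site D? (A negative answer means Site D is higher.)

Site D: row 865.9–1001.5 (AQI 301–500). (500−301)·(940.7−865.9)/(1001.5−865.9) + 301 = 199·74.8/135.6 + 301 ≈ 410.77 → 411.
Site F: row 650.8–865.8 (AQI 201–300). (300−201)·(727.3−650.8)/(865.8−650.8) + 201 = 99·76.5/215.0 + 201 ≈ 236.23 → 236.
AQIs: Site D=411, Site F=236. Site F (236) − Site D (411) = -175.

-175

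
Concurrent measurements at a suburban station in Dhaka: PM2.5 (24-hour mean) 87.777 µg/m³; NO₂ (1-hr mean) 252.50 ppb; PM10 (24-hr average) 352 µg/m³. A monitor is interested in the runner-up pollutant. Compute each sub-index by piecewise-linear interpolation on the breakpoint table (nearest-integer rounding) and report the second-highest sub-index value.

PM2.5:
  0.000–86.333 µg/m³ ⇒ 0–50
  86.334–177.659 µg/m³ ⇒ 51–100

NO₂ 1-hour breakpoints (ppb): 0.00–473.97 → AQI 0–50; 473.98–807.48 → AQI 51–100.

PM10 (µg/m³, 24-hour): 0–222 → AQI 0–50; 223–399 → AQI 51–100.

PM2.5 87.777: bracket 86.334–177.659 → index 51–100; slope 49/91.325, offset 1.443.
AQI = 51 + 49/91.325·1.443 ≈ 51.77 ⇒ 52.
NO₂: row 0.00–473.97 (AQI 0–50). (50−0)·(252.50−0.00)/(473.97−0.00) + 0 = 50·252.50/473.97 + 0 ≈ 26.64 → 27.
PM10: row 223–399 (AQI 51–100). (100−51)·(352−223)/(399−223) + 51 = 49·129/176 + 51 ≈ 86.91 → 87.
Sub-indices: PM2.5→52, NO₂→27, PM10→87. Ranked high→low: 87, 52, 27. Second-highest sub-index = 52.

52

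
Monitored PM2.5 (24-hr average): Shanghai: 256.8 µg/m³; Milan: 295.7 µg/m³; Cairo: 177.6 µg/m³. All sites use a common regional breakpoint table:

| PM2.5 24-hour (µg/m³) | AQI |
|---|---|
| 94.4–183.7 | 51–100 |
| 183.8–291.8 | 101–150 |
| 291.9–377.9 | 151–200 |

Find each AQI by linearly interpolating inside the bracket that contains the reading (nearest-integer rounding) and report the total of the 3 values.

Shanghai 256.8: bracket 183.8–291.8 → index 101–150; slope 49/108.0, offset 73.0.
AQI = 101 + 49/108.0·73.0 ≈ 134.12 ⇒ 134.
Milan: 295.7 lies in 291.9–377.9, so I_lo=151, I_hi=200, C_lo=291.9, C_hi=377.9.
(200−151)/(377.9−291.9) × (295.7−291.9) + 151 = 49/86.0 × 3.8 + 151 ≈ 153.17 → 153.
Cairo: 177.6 ∈ [94.4, 183.7] ↔ index [51, 100].
51 + (177.6−94.4)·(100−51)/(183.7−94.4) = 51 + 83.2·49/89.3 ≈ 96.65, so AQI = 97.
AQIs: Shanghai=134, Milan=153, Cairo=97. Sum = 134 + 153 + 97 = 384.

384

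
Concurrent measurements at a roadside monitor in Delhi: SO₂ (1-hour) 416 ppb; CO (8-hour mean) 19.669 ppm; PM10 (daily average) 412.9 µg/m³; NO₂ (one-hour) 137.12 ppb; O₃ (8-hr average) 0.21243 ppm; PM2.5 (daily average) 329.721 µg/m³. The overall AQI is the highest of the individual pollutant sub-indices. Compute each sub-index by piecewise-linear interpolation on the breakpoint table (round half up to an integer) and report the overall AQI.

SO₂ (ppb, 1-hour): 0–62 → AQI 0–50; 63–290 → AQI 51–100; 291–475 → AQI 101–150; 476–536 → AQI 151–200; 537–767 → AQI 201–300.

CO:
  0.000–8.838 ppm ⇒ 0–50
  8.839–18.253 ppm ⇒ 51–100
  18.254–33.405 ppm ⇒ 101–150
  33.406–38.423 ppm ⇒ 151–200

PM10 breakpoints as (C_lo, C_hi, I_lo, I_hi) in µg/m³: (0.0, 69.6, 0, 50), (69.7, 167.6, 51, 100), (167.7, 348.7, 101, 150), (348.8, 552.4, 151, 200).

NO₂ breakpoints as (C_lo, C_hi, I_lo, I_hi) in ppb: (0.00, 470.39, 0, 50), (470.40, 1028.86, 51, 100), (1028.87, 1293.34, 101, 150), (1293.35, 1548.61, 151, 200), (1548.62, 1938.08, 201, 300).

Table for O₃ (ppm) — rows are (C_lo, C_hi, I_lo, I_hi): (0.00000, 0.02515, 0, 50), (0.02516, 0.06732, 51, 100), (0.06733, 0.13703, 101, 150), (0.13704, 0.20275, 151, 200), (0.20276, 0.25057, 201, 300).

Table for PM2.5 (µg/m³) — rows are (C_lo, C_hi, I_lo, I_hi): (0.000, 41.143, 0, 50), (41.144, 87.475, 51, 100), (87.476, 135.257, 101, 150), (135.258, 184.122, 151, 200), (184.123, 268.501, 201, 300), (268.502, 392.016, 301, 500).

400

SO₂: 416 lies in 291–475, so I_lo=101, I_hi=150, C_lo=291, C_hi=475.
(150−101)/(475−291) × (416−291) + 101 = 49/184 × 125 + 101 ≈ 134.29 → 134.
CO: row 18.254–33.405 (AQI 101–150). (150−101)·(19.669−18.254)/(33.405−18.254) + 101 = 49·1.415/15.151 + 101 ≈ 105.58 → 106.
PM10: 412.9 ∈ [348.8, 552.4] ↔ index [151, 200].
151 + (412.9−348.8)·(200−151)/(552.4−348.8) = 151 + 64.1·49/203.6 ≈ 166.43, so AQI = 166.
NO₂: 137.12 ∈ [0.00, 470.39] ↔ index [0, 50].
0 + (137.12−0.00)·(50−0)/(470.39−0.00) = 0 + 137.12·50/470.39 ≈ 14.58, so AQI = 15.
O₃: 0.21243 ∈ [0.20276, 0.25057] ↔ index [201, 300].
201 + (0.21243−0.20276)·(300−201)/(0.25057−0.20276) = 201 + 0.00967·99/0.04781 ≈ 221.02, so AQI = 221.
PM2.5: 329.721 lies in 268.502–392.016, so I_lo=301, I_hi=500, C_lo=268.502, C_hi=392.016.
(500−301)/(392.016−268.502) × (329.721−268.502) + 301 = 199/123.514 × 61.219 + 301 ≈ 399.63 → 400.
Sub-indices: SO₂→134, CO→106, PM10→166, NO₂→15, O₃→221, PM2.5→400. Overall AQI = max = 400; dominant pollutant is PM2.5.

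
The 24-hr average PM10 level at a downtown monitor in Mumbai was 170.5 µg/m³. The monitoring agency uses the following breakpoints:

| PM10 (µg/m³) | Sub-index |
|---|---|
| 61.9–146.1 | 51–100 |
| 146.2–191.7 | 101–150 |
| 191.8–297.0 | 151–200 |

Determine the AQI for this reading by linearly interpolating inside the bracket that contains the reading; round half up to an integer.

PM10 170.5: bracket 146.2–191.7 → index 101–150; slope 49/45.5, offset 24.3.
AQI = 101 + 49/45.5·24.3 ≈ 127.17 ⇒ 127.
AQI 127 falls in the Unhealthy for Sensitive Groups category.

127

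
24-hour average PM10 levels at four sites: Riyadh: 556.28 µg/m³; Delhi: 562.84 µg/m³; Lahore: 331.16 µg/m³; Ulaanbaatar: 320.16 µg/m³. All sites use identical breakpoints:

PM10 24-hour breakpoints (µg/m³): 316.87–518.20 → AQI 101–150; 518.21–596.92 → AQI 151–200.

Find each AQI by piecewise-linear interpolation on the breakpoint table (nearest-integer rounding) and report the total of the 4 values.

Riyadh: 556.28 lies in 518.21–596.92, so I_lo=151, I_hi=200, C_lo=518.21, C_hi=596.92.
(200−151)/(596.92−518.21) × (556.28−518.21) + 151 = 49/78.71 × 38.07 + 151 ≈ 174.70 → 175.
Delhi: 562.84 ∈ [518.21, 596.92] ↔ index [151, 200].
151 + (562.84−518.21)·(200−151)/(596.92−518.21) = 151 + 44.63·49/78.71 ≈ 178.78, so AQI = 179.
Lahore 331.16: bracket 316.87–518.20 → index 101–150; slope 49/201.33, offset 14.29.
AQI = 101 + 49/201.33·14.29 ≈ 104.48 ⇒ 104.
Ulaanbaatar: 320.16 lies in 316.87–518.20, so I_lo=101, I_hi=150, C_lo=316.87, C_hi=518.20.
(150−101)/(518.20−316.87) × (320.16−316.87) + 101 = 49/201.33 × 3.29 + 101 ≈ 101.80 → 102.
AQIs: Riyadh=175, Delhi=179, Lahore=104, Ulaanbaatar=102. Sum = 175 + 179 + 104 + 102 = 560.

560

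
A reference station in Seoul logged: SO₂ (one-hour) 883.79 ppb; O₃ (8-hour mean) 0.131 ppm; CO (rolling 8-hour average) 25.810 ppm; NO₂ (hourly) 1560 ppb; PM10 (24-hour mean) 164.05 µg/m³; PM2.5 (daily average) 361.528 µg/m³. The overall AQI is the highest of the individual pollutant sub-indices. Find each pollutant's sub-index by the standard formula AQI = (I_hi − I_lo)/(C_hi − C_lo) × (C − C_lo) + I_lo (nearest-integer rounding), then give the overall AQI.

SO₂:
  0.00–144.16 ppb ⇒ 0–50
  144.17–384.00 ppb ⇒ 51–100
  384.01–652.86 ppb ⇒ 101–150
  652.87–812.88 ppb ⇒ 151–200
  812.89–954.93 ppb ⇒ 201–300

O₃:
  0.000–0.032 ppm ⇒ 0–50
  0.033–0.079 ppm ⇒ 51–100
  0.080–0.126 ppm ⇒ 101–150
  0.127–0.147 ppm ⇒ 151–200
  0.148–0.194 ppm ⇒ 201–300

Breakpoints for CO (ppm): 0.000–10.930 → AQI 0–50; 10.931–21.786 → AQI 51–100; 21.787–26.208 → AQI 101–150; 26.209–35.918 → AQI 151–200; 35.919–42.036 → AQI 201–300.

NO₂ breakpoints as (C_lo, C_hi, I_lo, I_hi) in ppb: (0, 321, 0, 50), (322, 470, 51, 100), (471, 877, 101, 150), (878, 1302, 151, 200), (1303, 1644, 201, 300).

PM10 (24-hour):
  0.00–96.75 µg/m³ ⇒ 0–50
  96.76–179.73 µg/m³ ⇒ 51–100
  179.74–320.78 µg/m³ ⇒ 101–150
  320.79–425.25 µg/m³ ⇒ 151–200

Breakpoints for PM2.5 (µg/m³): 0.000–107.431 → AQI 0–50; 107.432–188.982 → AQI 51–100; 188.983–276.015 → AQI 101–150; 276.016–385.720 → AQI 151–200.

SO₂: 883.79 ∈ [812.89, 954.93] ↔ index [201, 300].
201 + (883.79−812.89)·(300−201)/(954.93−812.89) = 201 + 70.90·99/142.04 ≈ 250.42, so AQI = 250.
O₃ 0.131: bracket 0.127–0.147 → index 151–200; slope 49/0.020, offset 0.004.
AQI = 151 + 49/0.020·0.004 ≈ 160.80 ⇒ 161.
CO: 25.810 lies in 21.787–26.208, so I_lo=101, I_hi=150, C_lo=21.787, C_hi=26.208.
(150−101)/(26.208−21.787) × (25.810−21.787) + 101 = 49/4.421 × 4.023 + 101 ≈ 145.59 → 146.
NO₂: row 1303–1644 (AQI 201–300). (300−201)·(1560−1303)/(1644−1303) + 201 = 99·257/341 + 201 ≈ 275.61 → 276.
PM10: 164.05 ∈ [96.76, 179.73] ↔ index [51, 100].
51 + (164.05−96.76)·(100−51)/(179.73−96.76) = 51 + 67.29·49/82.97 ≈ 90.74, so AQI = 91.
PM2.5: row 276.016–385.720 (AQI 151–200). (200−151)·(361.528−276.016)/(385.720−276.016) + 151 = 49·85.512/109.704 + 151 ≈ 189.19 → 189.
Sub-indices: SO₂→250, O₃→161, CO→146, NO₂→276, PM10→91, PM2.5→189. Overall AQI = max = 276; dominant pollutant is NO₂.
AQI 276: Very Unhealthy.

276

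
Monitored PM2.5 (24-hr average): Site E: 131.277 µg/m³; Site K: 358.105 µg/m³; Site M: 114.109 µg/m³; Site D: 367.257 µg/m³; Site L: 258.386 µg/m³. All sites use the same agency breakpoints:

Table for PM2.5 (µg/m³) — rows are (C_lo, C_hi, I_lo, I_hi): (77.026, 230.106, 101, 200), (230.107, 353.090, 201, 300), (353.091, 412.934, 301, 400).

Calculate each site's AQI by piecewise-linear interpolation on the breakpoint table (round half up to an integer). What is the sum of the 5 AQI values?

1118

Site E: 131.277 lies in 77.026–230.106, so I_lo=101, I_hi=200, C_lo=77.026, C_hi=230.106.
(200−101)/(230.106−77.026) × (131.277−77.026) + 101 = 99/153.080 × 54.251 + 101 ≈ 136.09 → 136.
Site K: 358.105 lies in 353.091–412.934, so I_lo=301, I_hi=400, C_lo=353.091, C_hi=412.934.
(400−301)/(412.934−353.091) × (358.105−353.091) + 301 = 99/59.843 × 5.014 + 301 ≈ 309.29 → 309.
Site M: 114.109 ∈ [77.026, 230.106] ↔ index [101, 200].
101 + (114.109−77.026)·(200−101)/(230.106−77.026) = 101 + 37.083·99/153.080 ≈ 124.98, so AQI = 125.
Site D 367.257: bracket 353.091–412.934 → index 301–400; slope 99/59.843, offset 14.166.
AQI = 301 + 99/59.843·14.166 ≈ 324.44 ⇒ 324.
Site L: 258.386 ∈ [230.107, 353.090] ↔ index [201, 300].
201 + (258.386−230.107)·(300−201)/(353.090−230.107) = 201 + 28.279·99/122.983 ≈ 223.76, so AQI = 224.
AQIs: Site E=136, Site K=309, Site M=125, Site D=324, Site L=224. Sum = 136 + 309 + 125 + 324 + 224 = 1118.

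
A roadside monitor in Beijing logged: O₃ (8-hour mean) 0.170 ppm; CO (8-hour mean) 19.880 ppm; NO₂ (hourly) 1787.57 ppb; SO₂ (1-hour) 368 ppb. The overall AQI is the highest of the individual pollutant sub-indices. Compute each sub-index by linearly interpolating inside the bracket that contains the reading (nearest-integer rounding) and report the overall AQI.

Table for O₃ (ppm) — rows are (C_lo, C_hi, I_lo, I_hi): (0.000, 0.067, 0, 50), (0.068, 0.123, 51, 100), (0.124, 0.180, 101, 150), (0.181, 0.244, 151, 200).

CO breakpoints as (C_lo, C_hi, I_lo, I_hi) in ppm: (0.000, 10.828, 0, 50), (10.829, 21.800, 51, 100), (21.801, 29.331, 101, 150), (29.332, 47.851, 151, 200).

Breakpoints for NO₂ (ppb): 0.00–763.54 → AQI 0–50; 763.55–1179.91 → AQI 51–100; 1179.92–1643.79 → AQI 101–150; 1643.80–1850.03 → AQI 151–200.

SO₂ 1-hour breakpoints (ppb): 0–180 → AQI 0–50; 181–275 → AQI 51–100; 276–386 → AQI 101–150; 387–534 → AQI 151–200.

O₃: row 0.124–0.180 (AQI 101–150). (150−101)·(0.170−0.124)/(0.180−0.124) + 101 = 49·0.046/0.056 + 101 ≈ 141.25 → 141.
CO: row 10.829–21.800 (AQI 51–100). (100−51)·(19.880−10.829)/(21.800−10.829) + 51 = 49·9.051/10.971 + 51 ≈ 91.42 → 91.
NO₂: 1787.57 ∈ [1643.80, 1850.03] ↔ index [151, 200].
151 + (1787.57−1643.80)·(200−151)/(1850.03−1643.80) = 151 + 143.77·49/206.23 ≈ 185.16, so AQI = 185.
SO₂: 368 ∈ [276, 386] ↔ index [101, 150].
101 + (368−276)·(150−101)/(386−276) = 101 + 92·49/110 ≈ 141.98, so AQI = 142.
Sub-indices: O₃→141, CO→91, NO₂→185, SO₂→142. Overall AQI = max = 185; dominant pollutant is NO₂.
AQI 185: Unhealthy.

185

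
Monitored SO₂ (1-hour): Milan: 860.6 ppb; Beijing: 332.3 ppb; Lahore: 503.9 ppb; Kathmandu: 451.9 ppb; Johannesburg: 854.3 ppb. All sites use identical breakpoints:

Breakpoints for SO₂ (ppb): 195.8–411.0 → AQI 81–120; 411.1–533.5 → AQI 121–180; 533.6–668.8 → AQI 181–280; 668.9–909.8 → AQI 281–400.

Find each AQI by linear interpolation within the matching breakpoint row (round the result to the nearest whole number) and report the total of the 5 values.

1162

Milan: 860.6 lies in 668.9–909.8, so I_lo=281, I_hi=400, C_lo=668.9, C_hi=909.8.
(400−281)/(909.8−668.9) × (860.6−668.9) + 281 = 119/240.9 × 191.7 + 281 ≈ 375.70 → 376.
Beijing: 332.3 ∈ [195.8, 411.0] ↔ index [81, 120].
81 + (332.3−195.8)·(120−81)/(411.0−195.8) = 81 + 136.5·39/215.2 ≈ 105.74, so AQI = 106.
Lahore 503.9: bracket 411.1–533.5 → index 121–180; slope 59/122.4, offset 92.8.
AQI = 121 + 59/122.4·92.8 ≈ 165.73 ⇒ 166.
Kathmandu: 451.9 ∈ [411.1, 533.5] ↔ index [121, 180].
121 + (451.9−411.1)·(180−121)/(533.5−411.1) = 121 + 40.8·59/122.4 ≈ 140.67, so AQI = 141.
Johannesburg 854.3: bracket 668.9–909.8 → index 281–400; slope 119/240.9, offset 185.4.
AQI = 281 + 119/240.9·185.4 ≈ 372.58 ⇒ 373.
AQIs: Milan=376, Beijing=106, Lahore=166, Kathmandu=141, Johannesburg=373. Sum = 376 + 106 + 166 + 141 + 373 = 1162.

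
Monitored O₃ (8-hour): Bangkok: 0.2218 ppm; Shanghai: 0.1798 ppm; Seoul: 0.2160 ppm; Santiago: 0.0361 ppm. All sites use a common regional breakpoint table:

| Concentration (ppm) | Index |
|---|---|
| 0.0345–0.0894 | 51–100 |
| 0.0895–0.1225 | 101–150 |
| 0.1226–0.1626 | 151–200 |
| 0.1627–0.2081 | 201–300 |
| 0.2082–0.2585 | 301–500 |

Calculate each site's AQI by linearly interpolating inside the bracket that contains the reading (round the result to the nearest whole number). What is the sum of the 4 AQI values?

977

Bangkok: 0.2218 lies in 0.2082–0.2585, so I_lo=301, I_hi=500, C_lo=0.2082, C_hi=0.2585.
(500−301)/(0.2585−0.2082) × (0.2218−0.2082) + 301 = 199/0.0503 × 0.0136 + 301 ≈ 354.81 → 355.
Shanghai: 0.1798 ∈ [0.1627, 0.2081] ↔ index [201, 300].
201 + (0.1798−0.1627)·(300−201)/(0.2081−0.1627) = 201 + 0.0171·99/0.0454 ≈ 238.29, so AQI = 238.
Seoul: 0.2160 lies in 0.2082–0.2585, so I_lo=301, I_hi=500, C_lo=0.2082, C_hi=0.2585.
(500−301)/(0.2585−0.2082) × (0.2160−0.2082) + 301 = 199/0.0503 × 0.0078 + 301 ≈ 331.86 → 332.
Santiago: row 0.0345–0.0894 (AQI 51–100). (100−51)·(0.0361−0.0345)/(0.0894−0.0345) + 51 = 49·0.0016/0.0549 + 51 ≈ 52.43 → 52.
AQIs: Bangkok=355, Shanghai=238, Seoul=332, Santiago=52. Sum = 355 + 238 + 332 + 52 = 977.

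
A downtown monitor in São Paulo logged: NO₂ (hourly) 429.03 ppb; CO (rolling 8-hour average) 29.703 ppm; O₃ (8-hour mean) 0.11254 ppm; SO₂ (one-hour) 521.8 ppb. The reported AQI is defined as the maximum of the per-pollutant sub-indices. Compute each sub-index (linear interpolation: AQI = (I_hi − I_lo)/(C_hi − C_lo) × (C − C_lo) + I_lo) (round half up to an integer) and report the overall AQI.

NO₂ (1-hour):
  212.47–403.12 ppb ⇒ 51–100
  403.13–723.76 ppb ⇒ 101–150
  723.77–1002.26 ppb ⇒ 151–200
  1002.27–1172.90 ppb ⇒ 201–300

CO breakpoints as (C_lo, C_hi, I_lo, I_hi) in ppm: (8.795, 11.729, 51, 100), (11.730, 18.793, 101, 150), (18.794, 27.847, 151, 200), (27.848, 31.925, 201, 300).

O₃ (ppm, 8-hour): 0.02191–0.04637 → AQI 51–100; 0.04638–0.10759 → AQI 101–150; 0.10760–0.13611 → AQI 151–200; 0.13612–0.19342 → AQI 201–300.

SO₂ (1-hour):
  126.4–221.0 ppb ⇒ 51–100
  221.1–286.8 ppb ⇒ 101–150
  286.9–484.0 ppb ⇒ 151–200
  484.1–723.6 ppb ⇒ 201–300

246

NO₂: row 403.13–723.76 (AQI 101–150). (150−101)·(429.03−403.13)/(723.76−403.13) + 101 = 49·25.90/320.63 + 101 ≈ 104.96 → 105.
CO: row 27.848–31.925 (AQI 201–300). (300−201)·(29.703−27.848)/(31.925−27.848) + 201 = 99·1.855/4.077 + 201 ≈ 246.04 → 246.
O₃: 0.11254 lies in 0.10760–0.13611, so I_lo=151, I_hi=200, C_lo=0.10760, C_hi=0.13611.
(200−151)/(0.13611−0.10760) × (0.11254−0.10760) + 151 = 49/0.02851 × 0.00494 + 151 ≈ 159.49 → 159.
SO₂: 521.8 ∈ [484.1, 723.6] ↔ index [201, 300].
201 + (521.8−484.1)·(300−201)/(723.6−484.1) = 201 + 37.7·99/239.5 ≈ 216.58, so AQI = 217.
Sub-indices: NO₂→105, CO→246, O₃→159, SO₂→217. Overall AQI = max = 246; dominant pollutant is CO.
AQI 246: Very Unhealthy.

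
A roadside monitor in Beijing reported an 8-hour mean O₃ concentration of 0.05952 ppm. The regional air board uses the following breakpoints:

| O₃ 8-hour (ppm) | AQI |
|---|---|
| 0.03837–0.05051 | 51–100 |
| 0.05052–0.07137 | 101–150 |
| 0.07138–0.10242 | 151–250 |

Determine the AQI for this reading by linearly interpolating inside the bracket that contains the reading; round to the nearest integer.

122

O₃: 0.05952 ∈ [0.05052, 0.07137] ↔ index [101, 150].
101 + (0.05952−0.05052)·(150−101)/(0.07137−0.05052) = 101 + 0.00900·49/0.02085 ≈ 122.15, so AQI = 122.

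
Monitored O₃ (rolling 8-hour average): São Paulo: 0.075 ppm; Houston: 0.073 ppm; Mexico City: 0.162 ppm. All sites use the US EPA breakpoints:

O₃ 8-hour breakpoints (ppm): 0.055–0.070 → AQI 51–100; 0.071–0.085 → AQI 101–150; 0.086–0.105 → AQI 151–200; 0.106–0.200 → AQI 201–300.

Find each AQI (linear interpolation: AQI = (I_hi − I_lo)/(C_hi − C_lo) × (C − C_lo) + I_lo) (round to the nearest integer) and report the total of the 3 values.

483

São Paulo: row 0.071–0.085 (AQI 101–150). (150−101)·(0.075−0.071)/(0.085−0.071) + 101 = 49·0.004/0.014 + 101 ≈ 115.00 → 115.
Houston: 0.073 ∈ [0.071, 0.085] ↔ index [101, 150].
101 + (0.073−0.071)·(150−101)/(0.085−0.071) = 101 + 0.002·49/0.014 ≈ 108.00, so AQI = 108.
Mexico City: row 0.106–0.200 (AQI 201–300). (300−201)·(0.162−0.106)/(0.200−0.106) + 201 = 99·0.056/0.094 + 201 ≈ 259.98 → 260.
AQIs: São Paulo=115, Houston=108, Mexico City=260. Sum = 115 + 108 + 260 = 483.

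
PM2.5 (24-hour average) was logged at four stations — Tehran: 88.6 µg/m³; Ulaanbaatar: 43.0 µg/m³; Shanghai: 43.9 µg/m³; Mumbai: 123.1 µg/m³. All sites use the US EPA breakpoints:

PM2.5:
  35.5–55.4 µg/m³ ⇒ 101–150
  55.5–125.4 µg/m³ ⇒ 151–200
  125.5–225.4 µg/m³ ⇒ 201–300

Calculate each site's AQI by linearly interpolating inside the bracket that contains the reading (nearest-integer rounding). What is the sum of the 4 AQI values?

Tehran: row 55.5–125.4 (AQI 151–200). (200−151)·(88.6−55.5)/(125.4−55.5) + 151 = 49·33.1/69.9 + 151 ≈ 174.20 → 174.
Ulaanbaatar: row 35.5–55.4 (AQI 101–150). (150−101)·(43.0−35.5)/(55.4−35.5) + 101 = 49·7.5/19.9 + 101 ≈ 119.47 → 119.
Shanghai: row 35.5–55.4 (AQI 101–150). (150−101)·(43.9−35.5)/(55.4−35.5) + 101 = 49·8.4/19.9 + 101 ≈ 121.68 → 122.
Mumbai 123.1: bracket 55.5–125.4 → index 151–200; slope 49/69.9, offset 67.6.
AQI = 151 + 49/69.9·67.6 ≈ 198.39 ⇒ 198.
AQIs: Tehran=174, Ulaanbaatar=119, Shanghai=122, Mumbai=198. Sum = 174 + 119 + 122 + 198 = 613.

613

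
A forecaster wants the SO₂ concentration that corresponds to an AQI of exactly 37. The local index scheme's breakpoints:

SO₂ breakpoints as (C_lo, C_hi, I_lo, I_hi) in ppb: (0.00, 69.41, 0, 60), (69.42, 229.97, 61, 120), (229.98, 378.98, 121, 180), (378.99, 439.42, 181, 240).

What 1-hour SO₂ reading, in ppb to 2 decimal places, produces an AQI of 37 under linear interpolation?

AQI 37 lies in the 0–60 band, which corresponds to 0.00–69.41 ppb.
C = 0.00 + (37−0)×(69.41−0.00)/(60−0) = 0.00 + 37×69.41/60 ≈ 42.8028 ppb → 42.80 ppb to 2 dp.

42.80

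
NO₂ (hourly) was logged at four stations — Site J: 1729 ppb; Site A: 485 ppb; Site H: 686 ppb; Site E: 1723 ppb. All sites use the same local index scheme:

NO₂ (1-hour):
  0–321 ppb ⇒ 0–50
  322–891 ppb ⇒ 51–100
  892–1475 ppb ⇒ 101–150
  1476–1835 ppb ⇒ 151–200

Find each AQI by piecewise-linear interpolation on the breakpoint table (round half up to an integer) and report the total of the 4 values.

518

Site J: 1729 lies in 1476–1835, so I_lo=151, I_hi=200, C_lo=1476, C_hi=1835.
(200−151)/(1835−1476) × (1729−1476) + 151 = 49/359 × 253 + 151 ≈ 185.53 → 186.
Site A: 485 ∈ [322, 891] ↔ index [51, 100].
51 + (485−322)·(100−51)/(891−322) = 51 + 163·49/569 ≈ 65.04, so AQI = 65.
Site H 686: bracket 322–891 → index 51–100; slope 49/569, offset 364.
AQI = 51 + 49/569·364 ≈ 82.35 ⇒ 82.
Site E: 1723 ∈ [1476, 1835] ↔ index [151, 200].
151 + (1723−1476)·(200−151)/(1835−1476) = 151 + 247·49/359 ≈ 184.71, so AQI = 185.
AQIs: Site J=186, Site A=65, Site H=82, Site E=185. Sum = 186 + 65 + 82 + 185 = 518.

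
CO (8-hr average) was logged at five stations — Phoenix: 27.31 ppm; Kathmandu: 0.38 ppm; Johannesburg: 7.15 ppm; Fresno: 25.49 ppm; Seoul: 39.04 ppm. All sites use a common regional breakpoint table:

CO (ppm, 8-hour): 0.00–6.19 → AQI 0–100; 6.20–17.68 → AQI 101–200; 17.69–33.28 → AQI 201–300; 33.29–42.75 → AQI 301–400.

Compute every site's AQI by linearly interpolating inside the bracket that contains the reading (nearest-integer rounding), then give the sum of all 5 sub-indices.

989

Phoenix: 27.31 ∈ [17.69, 33.28] ↔ index [201, 300].
201 + (27.31−17.69)·(300−201)/(33.28−17.69) = 201 + 9.62·99/15.59 ≈ 262.09, so AQI = 262.
Kathmandu: row 0.00–6.19 (AQI 0–100). (100−0)·(0.38−0.00)/(6.19−0.00) + 0 = 100·0.38/6.19 + 0 ≈ 6.14 → 6.
Johannesburg 7.15: bracket 6.20–17.68 → index 101–200; slope 99/11.48, offset 0.95.
AQI = 101 + 99/11.48·0.95 ≈ 109.19 ⇒ 109.
Fresno: 25.49 lies in 17.69–33.28, so I_lo=201, I_hi=300, C_lo=17.69, C_hi=33.28.
(300−201)/(33.28−17.69) × (25.49−17.69) + 201 = 99/15.59 × 7.80 + 201 ≈ 250.53 → 251.
Seoul: 39.04 ∈ [33.29, 42.75] ↔ index [301, 400].
301 + (39.04−33.29)·(400−301)/(42.75−33.29) = 301 + 5.75·99/9.46 ≈ 361.17, so AQI = 361.
AQIs: Phoenix=262, Kathmandu=6, Johannesburg=109, Fresno=251, Seoul=361. Sum = 262 + 6 + 109 + 251 + 361 = 989.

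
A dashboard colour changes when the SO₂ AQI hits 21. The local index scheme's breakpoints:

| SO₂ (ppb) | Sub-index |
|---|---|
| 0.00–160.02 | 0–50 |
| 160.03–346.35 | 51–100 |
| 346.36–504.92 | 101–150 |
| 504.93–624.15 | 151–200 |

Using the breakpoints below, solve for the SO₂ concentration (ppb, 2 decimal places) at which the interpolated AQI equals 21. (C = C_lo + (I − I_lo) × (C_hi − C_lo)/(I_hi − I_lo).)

AQI 21 lies in the 0–50 band, which corresponds to 0.00–160.02 ppb.
C = 0.00 + (21−0)×(160.02−0.00)/(50−0) = 0.00 + 21×160.02/50 ≈ 67.2084 ppb → 67.21 ppb to 2 dp.

67.21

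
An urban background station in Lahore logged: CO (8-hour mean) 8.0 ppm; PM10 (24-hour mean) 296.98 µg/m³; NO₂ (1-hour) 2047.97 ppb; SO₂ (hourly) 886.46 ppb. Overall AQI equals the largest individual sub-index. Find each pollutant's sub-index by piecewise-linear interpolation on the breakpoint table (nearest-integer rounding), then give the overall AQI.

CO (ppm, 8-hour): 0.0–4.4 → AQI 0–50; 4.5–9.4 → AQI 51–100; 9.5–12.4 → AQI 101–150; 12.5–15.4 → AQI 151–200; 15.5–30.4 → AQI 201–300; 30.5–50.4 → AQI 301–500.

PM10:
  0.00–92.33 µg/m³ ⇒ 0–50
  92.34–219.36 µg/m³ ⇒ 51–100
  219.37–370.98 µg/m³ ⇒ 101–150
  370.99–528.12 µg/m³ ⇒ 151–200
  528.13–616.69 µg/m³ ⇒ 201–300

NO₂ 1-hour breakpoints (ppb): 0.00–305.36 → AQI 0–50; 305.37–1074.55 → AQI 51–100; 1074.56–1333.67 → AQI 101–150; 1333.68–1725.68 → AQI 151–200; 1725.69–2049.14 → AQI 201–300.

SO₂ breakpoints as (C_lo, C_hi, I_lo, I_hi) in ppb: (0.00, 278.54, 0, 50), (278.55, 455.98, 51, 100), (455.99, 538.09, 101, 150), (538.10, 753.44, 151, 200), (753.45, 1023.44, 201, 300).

CO: 8.0 lies in 4.5–9.4, so I_lo=51, I_hi=100, C_lo=4.5, C_hi=9.4.
(100−51)/(9.4−4.5) × (8.0−4.5) + 51 = 49/4.9 × 3.5 + 51 ≈ 86.00 → 86.
PM10 296.98: bracket 219.37–370.98 → index 101–150; slope 49/151.61, offset 77.61.
AQI = 101 + 49/151.61·77.61 ≈ 126.08 ⇒ 126.
NO₂: row 1725.69–2049.14 (AQI 201–300). (300−201)·(2047.97−1725.69)/(2049.14−1725.69) + 201 = 99·322.28/323.45 + 201 ≈ 299.64 → 300.
SO₂: 886.46 ∈ [753.45, 1023.44] ↔ index [201, 300].
201 + (886.46−753.45)·(300−201)/(1023.44−753.45) = 201 + 133.01·99/269.99 ≈ 249.77, so AQI = 250.
Sub-indices: CO→86, PM10→126, NO₂→300, SO₂→250. Overall AQI = max = 300; dominant pollutant is NO₂.
AQI 300: Very Unhealthy.

300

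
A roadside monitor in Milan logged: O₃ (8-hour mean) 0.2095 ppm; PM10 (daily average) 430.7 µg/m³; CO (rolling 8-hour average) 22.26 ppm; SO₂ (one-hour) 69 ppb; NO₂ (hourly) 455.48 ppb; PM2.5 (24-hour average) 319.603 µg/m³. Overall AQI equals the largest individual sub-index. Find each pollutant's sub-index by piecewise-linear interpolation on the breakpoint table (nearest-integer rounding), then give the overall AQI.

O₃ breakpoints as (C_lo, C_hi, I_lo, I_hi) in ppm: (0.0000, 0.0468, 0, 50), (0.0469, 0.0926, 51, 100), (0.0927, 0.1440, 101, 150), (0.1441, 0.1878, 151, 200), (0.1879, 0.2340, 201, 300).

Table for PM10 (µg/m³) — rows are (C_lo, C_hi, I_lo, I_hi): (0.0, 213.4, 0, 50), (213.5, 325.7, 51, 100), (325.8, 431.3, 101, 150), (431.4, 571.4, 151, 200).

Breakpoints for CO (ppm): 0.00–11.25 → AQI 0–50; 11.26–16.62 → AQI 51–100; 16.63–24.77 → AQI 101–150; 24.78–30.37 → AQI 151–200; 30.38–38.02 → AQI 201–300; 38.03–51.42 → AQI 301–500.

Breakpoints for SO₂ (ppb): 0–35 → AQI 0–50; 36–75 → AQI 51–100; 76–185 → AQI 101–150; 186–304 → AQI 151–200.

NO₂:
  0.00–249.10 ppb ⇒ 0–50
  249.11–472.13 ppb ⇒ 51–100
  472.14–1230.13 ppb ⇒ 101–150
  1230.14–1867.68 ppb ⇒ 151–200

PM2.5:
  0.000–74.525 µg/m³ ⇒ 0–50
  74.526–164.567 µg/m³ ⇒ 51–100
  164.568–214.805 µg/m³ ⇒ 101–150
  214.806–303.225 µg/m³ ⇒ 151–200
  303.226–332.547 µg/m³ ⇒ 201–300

O₃: 0.2095 lies in 0.1879–0.2340, so I_lo=201, I_hi=300, C_lo=0.1879, C_hi=0.2340.
(300−201)/(0.2340−0.1879) × (0.2095−0.1879) + 201 = 99/0.0461 × 0.0216 + 201 ≈ 247.39 → 247.
PM10: 430.7 lies in 325.8–431.3, so I_lo=101, I_hi=150, C_lo=325.8, C_hi=431.3.
(150−101)/(431.3−325.8) × (430.7−325.8) + 101 = 49/105.5 × 104.9 + 101 ≈ 149.72 → 150.
CO: row 16.63–24.77 (AQI 101–150). (150−101)·(22.26−16.63)/(24.77−16.63) + 101 = 49·5.63/8.14 + 101 ≈ 134.89 → 135.
SO₂ 69: bracket 36–75 → index 51–100; slope 49/39, offset 33.
AQI = 51 + 49/39·33 ≈ 92.46 ⇒ 92.
NO₂: 455.48 ∈ [249.11, 472.13] ↔ index [51, 100].
51 + (455.48−249.11)·(100−51)/(472.13−249.11) = 51 + 206.37·49/223.02 ≈ 96.34, so AQI = 96.
PM2.5: 319.603 lies in 303.226–332.547, so I_lo=201, I_hi=300, C_lo=303.226, C_hi=332.547.
(300−201)/(332.547−303.226) × (319.603−303.226) + 201 = 99/29.321 × 16.377 + 201 ≈ 256.30 → 256.
Sub-indices: O₃→247, PM10→150, CO→135, SO₂→92, NO₂→96, PM2.5→256. Overall AQI = max = 256; dominant pollutant is PM2.5.
AQI 256: Very Unhealthy.

256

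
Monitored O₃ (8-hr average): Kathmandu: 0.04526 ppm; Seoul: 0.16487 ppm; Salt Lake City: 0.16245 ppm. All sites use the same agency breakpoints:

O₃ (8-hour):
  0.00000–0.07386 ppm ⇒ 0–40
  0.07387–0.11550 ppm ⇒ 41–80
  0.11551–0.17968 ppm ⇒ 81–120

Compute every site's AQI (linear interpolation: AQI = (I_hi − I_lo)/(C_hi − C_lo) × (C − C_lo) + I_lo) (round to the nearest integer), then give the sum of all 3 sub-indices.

246

Kathmandu: 0.04526 ∈ [0.00000, 0.07386] ↔ index [0, 40].
0 + (0.04526−0.00000)·(40−0)/(0.07386−0.00000) = 0 + 0.04526·40/0.07386 ≈ 24.51, so AQI = 25.
Seoul: 0.16487 ∈ [0.11551, 0.17968] ↔ index [81, 120].
81 + (0.16487−0.11551)·(120−81)/(0.17968−0.11551) = 81 + 0.04936·39/0.06417 ≈ 111.00, so AQI = 111.
Salt Lake City: row 0.11551–0.17968 (AQI 81–120). (120−81)·(0.16245−0.11551)/(0.17968−0.11551) + 81 = 39·0.04694/0.06417 + 81 ≈ 109.53 → 110.
AQIs: Kathmandu=25, Seoul=111, Salt Lake City=110. Sum = 25 + 111 + 110 = 246.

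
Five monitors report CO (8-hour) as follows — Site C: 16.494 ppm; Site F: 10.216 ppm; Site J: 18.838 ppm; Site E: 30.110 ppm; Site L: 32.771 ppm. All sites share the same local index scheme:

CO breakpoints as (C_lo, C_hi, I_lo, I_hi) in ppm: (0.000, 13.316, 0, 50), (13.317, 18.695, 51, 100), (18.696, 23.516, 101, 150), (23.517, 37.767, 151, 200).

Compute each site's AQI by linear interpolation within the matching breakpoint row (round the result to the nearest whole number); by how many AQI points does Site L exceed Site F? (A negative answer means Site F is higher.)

Site C: row 13.317–18.695 (AQI 51–100). (100−51)·(16.494−13.317)/(18.695−13.317) + 51 = 49·3.177/5.378 + 51 ≈ 79.95 → 80.
Site F 10.216: bracket 0.000–13.316 → index 0–50; slope 50/13.316, offset 10.216.
AQI = 0 + 50/13.316·10.216 ≈ 38.36 ⇒ 38.
Site J: 18.838 lies in 18.696–23.516, so I_lo=101, I_hi=150, C_lo=18.696, C_hi=23.516.
(150−101)/(23.516−18.696) × (18.838−18.696) + 101 = 49/4.820 × 0.142 + 101 ≈ 102.44 → 102.
Site E: 30.110 lies in 23.517–37.767, so I_lo=151, I_hi=200, C_lo=23.517, C_hi=37.767.
(200−151)/(37.767−23.517) × (30.110−23.517) + 151 = 49/14.250 × 6.593 + 151 ≈ 173.67 → 174.
Site L: 32.771 ∈ [23.517, 37.767] ↔ index [151, 200].
151 + (32.771−23.517)·(200−151)/(37.767−23.517) = 151 + 9.254·49/14.250 ≈ 182.82, so AQI = 183.
AQIs: Site C=80, Site F=38, Site J=102, Site E=174, Site L=183. Site L (183) − Site F (38) = 145.

145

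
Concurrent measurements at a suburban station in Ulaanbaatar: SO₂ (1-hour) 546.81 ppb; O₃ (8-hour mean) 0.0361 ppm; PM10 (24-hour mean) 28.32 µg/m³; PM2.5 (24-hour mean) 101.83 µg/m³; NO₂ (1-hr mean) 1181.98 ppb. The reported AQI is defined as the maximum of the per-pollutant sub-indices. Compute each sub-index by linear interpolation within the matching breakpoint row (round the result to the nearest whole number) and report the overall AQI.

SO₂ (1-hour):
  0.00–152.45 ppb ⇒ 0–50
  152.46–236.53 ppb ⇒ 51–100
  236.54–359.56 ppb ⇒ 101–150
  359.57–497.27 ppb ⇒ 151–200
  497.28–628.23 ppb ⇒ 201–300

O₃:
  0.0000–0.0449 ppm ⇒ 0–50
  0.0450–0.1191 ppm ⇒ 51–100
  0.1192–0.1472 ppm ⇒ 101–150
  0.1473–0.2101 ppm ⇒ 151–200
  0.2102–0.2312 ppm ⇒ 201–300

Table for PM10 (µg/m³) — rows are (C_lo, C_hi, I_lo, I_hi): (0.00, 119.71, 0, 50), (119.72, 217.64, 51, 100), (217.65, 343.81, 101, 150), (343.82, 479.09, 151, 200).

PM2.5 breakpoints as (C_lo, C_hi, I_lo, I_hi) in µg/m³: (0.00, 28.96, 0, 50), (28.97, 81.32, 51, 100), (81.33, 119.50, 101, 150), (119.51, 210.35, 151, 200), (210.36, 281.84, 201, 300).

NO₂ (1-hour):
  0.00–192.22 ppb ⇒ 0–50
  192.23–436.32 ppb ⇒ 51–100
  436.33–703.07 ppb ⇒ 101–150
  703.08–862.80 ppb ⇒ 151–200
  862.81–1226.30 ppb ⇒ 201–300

SO₂: 546.81 lies in 497.28–628.23, so I_lo=201, I_hi=300, C_lo=497.28, C_hi=628.23.
(300−201)/(628.23−497.28) × (546.81−497.28) + 201 = 99/130.95 × 49.53 + 201 ≈ 238.45 → 238.
O₃: 0.0361 lies in 0.0000–0.0449, so I_lo=0, I_hi=50, C_lo=0.0000, C_hi=0.0449.
(50−0)/(0.0449−0.0000) × (0.0361−0.0000) + 0 = 50/0.0449 × 0.0361 + 0 ≈ 40.20 → 40.
PM10: 28.32 lies in 0.00–119.71, so I_lo=0, I_hi=50, C_lo=0.00, C_hi=119.71.
(50−0)/(119.71−0.00) × (28.32−0.00) + 0 = 50/119.71 × 28.32 + 0 ≈ 11.83 → 12.
PM2.5 101.83: bracket 81.33–119.50 → index 101–150; slope 49/38.17, offset 20.50.
AQI = 101 + 49/38.17·20.50 ≈ 127.32 ⇒ 127.
NO₂: 1181.98 lies in 862.81–1226.30, so I_lo=201, I_hi=300, C_lo=862.81, C_hi=1226.30.
(300−201)/(1226.30−862.81) × (1181.98−862.81) + 201 = 99/363.49 × 319.17 + 201 ≈ 287.93 → 288.
Sub-indices: SO₂→238, O₃→40, PM10→12, PM2.5→127, NO₂→288. Overall AQI = max = 288; dominant pollutant is NO₂.

288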